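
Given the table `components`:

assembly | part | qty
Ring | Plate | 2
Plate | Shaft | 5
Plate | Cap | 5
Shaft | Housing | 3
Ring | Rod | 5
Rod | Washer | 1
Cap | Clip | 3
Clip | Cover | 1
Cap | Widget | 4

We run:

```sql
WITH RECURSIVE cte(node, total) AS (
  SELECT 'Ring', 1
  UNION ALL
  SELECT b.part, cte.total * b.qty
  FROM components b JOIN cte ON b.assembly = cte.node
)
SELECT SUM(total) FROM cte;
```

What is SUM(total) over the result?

163

Base: (Ring, total=1).
Iteration 1: components of {Ring} -> Plate = 1*2 = 2, Rod = 1*5 = 5.
Iteration 2: components of {Plate,Rod} -> Cap = 2*5 = 10, Shaft = 2*5 = 10, Washer = 5*1 = 5.
Iteration 3: components of {Cap,Shaft,Washer} -> Clip = 10*3 = 30, Housing = 10*3 = 30, Widget = 10*4 = 40.
Iteration 4: components of {Clip,Housing,Widget} -> Cover = 30*1 = 30.
Iteration 5: no further components; recursion stops.
SUM(total) = 1 + 2 + 5 + 10 + 10 + 5 + 30 + 30 + 40 + 30 = 163.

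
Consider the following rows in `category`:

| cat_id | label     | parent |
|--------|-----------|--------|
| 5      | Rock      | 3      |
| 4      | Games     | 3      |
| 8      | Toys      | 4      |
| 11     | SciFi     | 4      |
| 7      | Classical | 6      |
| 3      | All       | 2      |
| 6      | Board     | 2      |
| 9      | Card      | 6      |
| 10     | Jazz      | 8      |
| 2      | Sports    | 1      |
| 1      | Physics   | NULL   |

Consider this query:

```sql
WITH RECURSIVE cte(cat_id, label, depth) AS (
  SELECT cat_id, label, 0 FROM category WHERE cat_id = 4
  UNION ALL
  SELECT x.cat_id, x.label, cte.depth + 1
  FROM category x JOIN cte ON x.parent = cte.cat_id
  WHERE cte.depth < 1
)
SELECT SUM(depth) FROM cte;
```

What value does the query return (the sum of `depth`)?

2

Base: cat_id=4 (Games) at depth 0.
Iteration 1: rows with parent in {4} -> Toys (id 8, depth 1), SciFi (id 11, depth 1).
Iteration 2: depth < 1 fails for all current rows; recursion stops.
SUM(depth) = 0 + 1 + 1 = 2.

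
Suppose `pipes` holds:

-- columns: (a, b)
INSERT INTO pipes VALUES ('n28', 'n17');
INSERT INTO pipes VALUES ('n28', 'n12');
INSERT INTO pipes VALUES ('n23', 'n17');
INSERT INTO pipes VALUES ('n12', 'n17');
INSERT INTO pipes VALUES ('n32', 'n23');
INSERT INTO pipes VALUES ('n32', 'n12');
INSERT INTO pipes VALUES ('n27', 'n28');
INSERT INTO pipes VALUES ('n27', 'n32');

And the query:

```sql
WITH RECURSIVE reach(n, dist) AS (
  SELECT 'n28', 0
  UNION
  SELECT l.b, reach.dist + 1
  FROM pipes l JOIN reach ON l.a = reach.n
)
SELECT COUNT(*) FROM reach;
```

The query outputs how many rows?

Base: (n28, dist=0).
Iteration 1: edges from {n28} -> (n12, dist=1), (n17, dist=1).
Iteration 2: edges from {n12,n17} -> (n17, dist=2).
Iteration 3: no outgoing edges from {n17}; recursion stops.
Total rows emitted: 4.

4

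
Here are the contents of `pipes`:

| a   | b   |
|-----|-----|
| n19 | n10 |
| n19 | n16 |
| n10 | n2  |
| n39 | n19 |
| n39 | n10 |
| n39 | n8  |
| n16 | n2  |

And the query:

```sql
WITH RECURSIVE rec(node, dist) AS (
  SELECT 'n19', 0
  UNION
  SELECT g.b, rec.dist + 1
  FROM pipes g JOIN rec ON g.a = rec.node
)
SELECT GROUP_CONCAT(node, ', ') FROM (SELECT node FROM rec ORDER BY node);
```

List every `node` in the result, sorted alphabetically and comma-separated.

Base: (n19, dist=0).
Iteration 1: edges from {n19} -> (n10, dist=1), (n16, dist=1).
Iteration 2: edges from {n10,n16} -> (n2, dist=2). [UNION drops 1 duplicate row(s)]
Iteration 3: no outgoing edges from {n2}; recursion stops.

n10, n16, n19, n2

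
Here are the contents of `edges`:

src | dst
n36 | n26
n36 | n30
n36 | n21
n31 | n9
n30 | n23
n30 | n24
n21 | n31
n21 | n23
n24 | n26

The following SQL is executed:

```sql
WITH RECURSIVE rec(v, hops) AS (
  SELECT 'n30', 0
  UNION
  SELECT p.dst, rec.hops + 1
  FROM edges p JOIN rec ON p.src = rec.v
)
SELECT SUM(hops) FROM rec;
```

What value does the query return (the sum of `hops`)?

Base: (n30, hops=0).
Iteration 1: edges from {n30} -> (n23, hops=1), (n24, hops=1).
Iteration 2: edges from {n23,n24} -> (n26, hops=2).
Iteration 3: no outgoing edges from {n26}; recursion stops.
SUM(hops) = 0 + 1 + 1 + 2 = 4.

4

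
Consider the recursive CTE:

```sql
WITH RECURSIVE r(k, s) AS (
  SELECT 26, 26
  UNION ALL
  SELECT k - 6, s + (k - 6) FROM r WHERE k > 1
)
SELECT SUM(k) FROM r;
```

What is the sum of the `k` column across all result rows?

Base: k=26, s=26.
Iteration 1: 26 > 1 holds -> k = 26 - 6 = 20, s = 26 + 20 = 46.
Iteration 2: 20 > 1 holds -> k = 20 - 6 = 14, s = 46 + 14 = 60.
Iteration 3: 14 > 1 holds -> k = 14 - 6 = 8, s = 60 + 8 = 68.
Iteration 4: 8 > 1 holds -> k = 8 - 6 = 2, s = 68 + 2 = 70.
Iteration 5: 2 > 1 holds -> k = 2 - 6 = -4, s = 70 + -4 = 66.
Iteration 6: -4 > 1 fails; recursion stops.
SUM(k) = 26 + 20 + 14 + 8 + 2 + -4 = 66.

66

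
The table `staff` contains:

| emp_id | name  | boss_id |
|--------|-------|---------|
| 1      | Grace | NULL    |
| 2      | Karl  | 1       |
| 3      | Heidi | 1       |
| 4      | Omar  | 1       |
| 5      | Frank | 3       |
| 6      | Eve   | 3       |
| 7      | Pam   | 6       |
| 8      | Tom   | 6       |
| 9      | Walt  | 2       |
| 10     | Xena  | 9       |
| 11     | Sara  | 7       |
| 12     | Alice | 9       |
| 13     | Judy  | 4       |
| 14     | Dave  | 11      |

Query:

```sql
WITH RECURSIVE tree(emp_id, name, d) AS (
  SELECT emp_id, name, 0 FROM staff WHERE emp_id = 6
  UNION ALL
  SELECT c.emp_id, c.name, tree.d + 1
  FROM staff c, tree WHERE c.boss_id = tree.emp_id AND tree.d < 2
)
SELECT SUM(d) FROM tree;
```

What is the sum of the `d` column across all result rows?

Base: emp_id=6 (Eve) at d 0.
Iteration 1: rows with boss_id in {6} -> Pam (id 7, d 1), Tom (id 8, d 1).
Iteration 2: rows with boss_id in {7,8} -> Sara (id 11, d 2).
Iteration 3: d < 2 fails for all current rows; recursion stops.
SUM(d) = 0 + 1 + 1 + 2 = 4.

4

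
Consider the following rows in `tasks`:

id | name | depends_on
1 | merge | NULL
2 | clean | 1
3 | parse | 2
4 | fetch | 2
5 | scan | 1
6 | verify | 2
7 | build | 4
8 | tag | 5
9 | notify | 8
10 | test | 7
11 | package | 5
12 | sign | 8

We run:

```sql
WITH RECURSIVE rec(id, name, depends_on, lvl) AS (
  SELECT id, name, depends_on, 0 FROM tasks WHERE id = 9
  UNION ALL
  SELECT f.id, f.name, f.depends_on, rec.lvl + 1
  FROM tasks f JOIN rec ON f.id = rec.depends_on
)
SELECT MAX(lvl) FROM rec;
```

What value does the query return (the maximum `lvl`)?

Base: id=9 (notify), depends_on=8, lvl 0.
Iteration 1: join on id=8 -> tag (id 8, depends_on=5, lvl 1).
Iteration 2: join on id=5 -> scan (id 5, depends_on=1, lvl 2).
Iteration 3: join on id=1 -> merge (id 1, depends_on=NULL, lvl 3).
Iteration 4: depends_on is NULL; no match; recursion stops.
lvl values: 0, 1, 2, 3; the maximum is 3.

3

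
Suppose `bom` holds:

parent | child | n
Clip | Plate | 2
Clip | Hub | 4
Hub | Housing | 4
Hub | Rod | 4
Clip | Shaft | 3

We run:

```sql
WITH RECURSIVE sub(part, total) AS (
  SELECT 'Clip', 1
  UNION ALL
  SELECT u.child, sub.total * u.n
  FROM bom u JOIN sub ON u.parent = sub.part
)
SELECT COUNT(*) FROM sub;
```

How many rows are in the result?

6

Base: (Clip, total=1).
Iteration 1: components of {Clip} -> Hub = 1*4 = 4, Plate = 1*2 = 2, Shaft = 1*3 = 3.
Iteration 2: components of {Hub,Plate,Shaft} -> Housing = 4*4 = 16, Rod = 4*4 = 16.
Iteration 3: no further components; recursion stops.
Total rows emitted: 6.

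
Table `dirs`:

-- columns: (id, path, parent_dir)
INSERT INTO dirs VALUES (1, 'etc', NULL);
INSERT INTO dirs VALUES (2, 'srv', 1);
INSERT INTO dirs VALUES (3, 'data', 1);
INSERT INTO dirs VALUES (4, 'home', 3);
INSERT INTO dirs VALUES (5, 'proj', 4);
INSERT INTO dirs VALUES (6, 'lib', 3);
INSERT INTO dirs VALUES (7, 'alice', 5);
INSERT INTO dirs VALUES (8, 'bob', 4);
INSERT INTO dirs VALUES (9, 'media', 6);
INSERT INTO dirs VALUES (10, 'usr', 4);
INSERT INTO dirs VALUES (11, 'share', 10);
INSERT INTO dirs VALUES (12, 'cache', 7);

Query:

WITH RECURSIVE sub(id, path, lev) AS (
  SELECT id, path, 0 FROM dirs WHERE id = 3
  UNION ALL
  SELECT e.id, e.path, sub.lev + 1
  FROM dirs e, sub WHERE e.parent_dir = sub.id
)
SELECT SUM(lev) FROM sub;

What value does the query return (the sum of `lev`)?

Base: id=3 (data) at lev 0.
Iteration 1: rows with parent_dir in {3} -> home (id 4, lev 1), lib (id 6, lev 1).
Iteration 2: rows with parent_dir in {4,6} -> proj (id 5, lev 2), bob (id 8, lev 2), media (id 9, lev 2), usr (id 10, lev 2).
Iteration 3: rows with parent_dir in {5,8,9,10} -> alice (id 7, lev 3), share (id 11, lev 3).
Iteration 4: rows with parent_dir in {7,11} -> cache (id 12, lev 4).
Iteration 5: no rows with parent_dir in {12}; recursion stops.
SUM(lev) = 0 + 1 + 1 + 2 + 2 + 2 + 2 + 3 + 3 + 4 = 20.

20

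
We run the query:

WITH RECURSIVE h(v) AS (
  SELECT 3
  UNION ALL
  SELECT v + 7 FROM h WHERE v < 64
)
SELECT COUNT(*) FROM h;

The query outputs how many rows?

10

Base: v=3.
Iteration 1: 3 < 64 holds -> v = 3 + 7 = 10.
Iteration 2: 10 < 64 holds -> v = 10 + 7 = 17.
Iteration 3: 17 < 64 holds -> v = 17 + 7 = 24.
Iteration 4: 24 < 64 holds -> v = 24 + 7 = 31.
Iteration 5: 31 < 64 holds -> v = 31 + 7 = 38.
Iteration 6: 38 < 64 holds -> v = 38 + 7 = 45.
Iteration 7: 45 < 64 holds -> v = 45 + 7 = 52.
Iteration 8: 52 < 64 holds -> v = 52 + 7 = 59.
Iteration 9: 59 < 64 holds -> v = 59 + 7 = 66.
Iteration 10: 66 < 64 fails; recursion stops.
Total rows emitted: 10.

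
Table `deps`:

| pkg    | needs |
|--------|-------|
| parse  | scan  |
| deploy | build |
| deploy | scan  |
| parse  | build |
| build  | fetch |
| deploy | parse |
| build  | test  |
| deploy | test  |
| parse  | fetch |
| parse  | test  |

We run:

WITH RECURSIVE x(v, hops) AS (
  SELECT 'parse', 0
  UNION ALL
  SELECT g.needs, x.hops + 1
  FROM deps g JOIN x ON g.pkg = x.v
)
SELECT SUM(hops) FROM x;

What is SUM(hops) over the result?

8

Base: (parse, hops=0).
Iteration 1: edges from {parse} -> (build, hops=1), (fetch, hops=1), (scan, hops=1), (test, hops=1).
Iteration 2: edges from {build,fetch,scan,test} -> (fetch, hops=2), (test, hops=2).
Iteration 3: no outgoing edges from {fetch,test}; recursion stops.
SUM(hops) = 0 + 1 + 1 + 1 + 1 + 2 + 2 = 8.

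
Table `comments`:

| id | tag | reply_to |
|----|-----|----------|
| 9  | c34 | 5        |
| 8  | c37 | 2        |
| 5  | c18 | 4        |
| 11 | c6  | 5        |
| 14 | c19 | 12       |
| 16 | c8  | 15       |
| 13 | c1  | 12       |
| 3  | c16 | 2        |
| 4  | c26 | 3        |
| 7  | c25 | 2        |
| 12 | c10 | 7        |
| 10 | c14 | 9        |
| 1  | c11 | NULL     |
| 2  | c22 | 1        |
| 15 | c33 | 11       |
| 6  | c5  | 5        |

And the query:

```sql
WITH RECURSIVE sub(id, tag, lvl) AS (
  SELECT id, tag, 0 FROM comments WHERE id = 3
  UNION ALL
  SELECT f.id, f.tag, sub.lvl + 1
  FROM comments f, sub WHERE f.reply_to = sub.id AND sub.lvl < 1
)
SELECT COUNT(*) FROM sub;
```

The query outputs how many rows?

2

Base: id=3 (c16) at lvl 0.
Iteration 1: rows with reply_to in {3} -> c26 (id 4, lvl 1).
Iteration 2: lvl < 1 fails for all current rows; recursion stops.
Total rows emitted: 2.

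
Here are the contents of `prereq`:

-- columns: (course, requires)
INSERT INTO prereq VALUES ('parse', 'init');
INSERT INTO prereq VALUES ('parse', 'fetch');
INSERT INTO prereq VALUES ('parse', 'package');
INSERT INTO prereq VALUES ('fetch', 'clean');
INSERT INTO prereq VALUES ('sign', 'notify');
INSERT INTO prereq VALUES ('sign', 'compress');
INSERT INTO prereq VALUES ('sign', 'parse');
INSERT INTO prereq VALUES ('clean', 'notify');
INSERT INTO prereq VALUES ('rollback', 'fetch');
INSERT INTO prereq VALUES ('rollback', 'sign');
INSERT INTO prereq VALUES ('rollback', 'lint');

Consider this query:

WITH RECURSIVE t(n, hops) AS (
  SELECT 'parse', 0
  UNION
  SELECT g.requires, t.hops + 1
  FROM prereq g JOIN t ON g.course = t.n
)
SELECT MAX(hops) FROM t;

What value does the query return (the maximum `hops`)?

Base: (parse, hops=0).
Iteration 1: edges from {parse} -> (fetch, hops=1), (init, hops=1), (package, hops=1).
Iteration 2: edges from {fetch,init,package} -> (clean, hops=2).
Iteration 3: edges from {clean} -> (notify, hops=3).
Iteration 4: no outgoing edges from {notify}; recursion stops.
hops values: 0, 1, 1, 1, 2, 3; the maximum is 3.

3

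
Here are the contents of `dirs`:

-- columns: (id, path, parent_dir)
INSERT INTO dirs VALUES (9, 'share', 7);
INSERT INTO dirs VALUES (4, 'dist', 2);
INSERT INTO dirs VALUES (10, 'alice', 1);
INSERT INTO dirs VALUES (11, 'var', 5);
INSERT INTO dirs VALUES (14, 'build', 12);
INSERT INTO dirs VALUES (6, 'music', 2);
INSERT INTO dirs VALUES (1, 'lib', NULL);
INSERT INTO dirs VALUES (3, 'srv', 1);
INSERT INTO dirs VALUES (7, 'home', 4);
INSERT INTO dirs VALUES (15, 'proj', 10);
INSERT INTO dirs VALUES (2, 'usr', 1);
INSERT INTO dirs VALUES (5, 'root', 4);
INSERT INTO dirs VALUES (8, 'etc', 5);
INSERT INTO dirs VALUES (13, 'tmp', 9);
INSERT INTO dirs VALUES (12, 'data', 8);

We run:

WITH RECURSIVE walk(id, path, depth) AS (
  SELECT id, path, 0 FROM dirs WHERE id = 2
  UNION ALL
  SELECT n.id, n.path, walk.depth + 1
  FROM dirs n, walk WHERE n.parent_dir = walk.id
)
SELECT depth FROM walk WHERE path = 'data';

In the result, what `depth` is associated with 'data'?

4

Base: id=2 (usr) at depth 0.
Iteration 1: rows with parent_dir in {2} -> dist (id 4, depth 1), music (id 6, depth 1).
Iteration 2: rows with parent_dir in {4,6} -> root (id 5, depth 2), home (id 7, depth 2).
Iteration 3: rows with parent_dir in {5,7} -> etc (id 8, depth 3), share (id 9, depth 3), var (id 11, depth 3).
Iteration 4: rows with parent_dir in {8,9,11} -> data (id 12, depth 4), tmp (id 13, depth 4).
Iteration 5: rows with parent_dir in {12,13} -> build (id 14, depth 5).
Iteration 6: no rows with parent_dir in {14}; recursion stops.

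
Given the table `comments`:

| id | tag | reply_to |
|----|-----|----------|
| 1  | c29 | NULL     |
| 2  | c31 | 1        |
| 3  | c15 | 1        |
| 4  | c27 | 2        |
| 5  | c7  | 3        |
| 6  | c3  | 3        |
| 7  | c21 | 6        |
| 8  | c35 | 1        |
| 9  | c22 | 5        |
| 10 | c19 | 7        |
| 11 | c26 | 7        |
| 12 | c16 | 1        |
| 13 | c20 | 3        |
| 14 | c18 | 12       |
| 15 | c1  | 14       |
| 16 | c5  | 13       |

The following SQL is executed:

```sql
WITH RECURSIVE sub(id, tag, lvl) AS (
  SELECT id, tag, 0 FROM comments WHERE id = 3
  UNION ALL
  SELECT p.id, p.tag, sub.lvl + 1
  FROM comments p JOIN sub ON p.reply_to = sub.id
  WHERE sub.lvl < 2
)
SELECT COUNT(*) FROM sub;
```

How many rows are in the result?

7

Base: id=3 (c15) at lvl 0.
Iteration 1: rows with reply_to in {3} -> c7 (id 5, lvl 1), c3 (id 6, lvl 1), c20 (id 13, lvl 1).
Iteration 2: rows with reply_to in {5,6,13} -> c21 (id 7, lvl 2), c22 (id 9, lvl 2), c5 (id 16, lvl 2).
Iteration 3: lvl < 2 fails for all current rows; recursion stops.
Total rows emitted: 7.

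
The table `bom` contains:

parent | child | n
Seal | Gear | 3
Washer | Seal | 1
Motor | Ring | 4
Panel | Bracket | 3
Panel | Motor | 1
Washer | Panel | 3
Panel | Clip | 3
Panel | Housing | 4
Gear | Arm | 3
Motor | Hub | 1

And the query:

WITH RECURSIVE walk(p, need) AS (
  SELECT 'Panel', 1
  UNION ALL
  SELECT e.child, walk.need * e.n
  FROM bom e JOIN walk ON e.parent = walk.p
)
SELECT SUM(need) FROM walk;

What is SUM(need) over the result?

17

Base: (Panel, need=1).
Iteration 1: components of {Panel} -> Bracket = 1*3 = 3, Clip = 1*3 = 3, Housing = 1*4 = 4, Motor = 1*1 = 1.
Iteration 2: components of {Bracket,Clip,Housing,Motor} -> Hub = 1*1 = 1, Ring = 1*4 = 4.
Iteration 3: no further components; recursion stops.
SUM(need) = 1 + 3 + 3 + 1 + 4 + 1 + 4 = 17.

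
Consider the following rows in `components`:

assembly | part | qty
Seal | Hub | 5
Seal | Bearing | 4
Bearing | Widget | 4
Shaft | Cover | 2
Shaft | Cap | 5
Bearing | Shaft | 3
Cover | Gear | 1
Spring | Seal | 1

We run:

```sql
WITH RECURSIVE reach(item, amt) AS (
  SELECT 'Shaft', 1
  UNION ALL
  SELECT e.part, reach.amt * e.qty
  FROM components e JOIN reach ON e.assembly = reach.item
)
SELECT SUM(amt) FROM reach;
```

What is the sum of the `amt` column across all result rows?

Base: (Shaft, amt=1).
Iteration 1: components of {Shaft} -> Cap = 1*5 = 5, Cover = 1*2 = 2.
Iteration 2: components of {Cap,Cover} -> Gear = 2*1 = 2.
Iteration 3: no further components; recursion stops.
SUM(amt) = 1 + 2 + 5 + 2 = 10.

10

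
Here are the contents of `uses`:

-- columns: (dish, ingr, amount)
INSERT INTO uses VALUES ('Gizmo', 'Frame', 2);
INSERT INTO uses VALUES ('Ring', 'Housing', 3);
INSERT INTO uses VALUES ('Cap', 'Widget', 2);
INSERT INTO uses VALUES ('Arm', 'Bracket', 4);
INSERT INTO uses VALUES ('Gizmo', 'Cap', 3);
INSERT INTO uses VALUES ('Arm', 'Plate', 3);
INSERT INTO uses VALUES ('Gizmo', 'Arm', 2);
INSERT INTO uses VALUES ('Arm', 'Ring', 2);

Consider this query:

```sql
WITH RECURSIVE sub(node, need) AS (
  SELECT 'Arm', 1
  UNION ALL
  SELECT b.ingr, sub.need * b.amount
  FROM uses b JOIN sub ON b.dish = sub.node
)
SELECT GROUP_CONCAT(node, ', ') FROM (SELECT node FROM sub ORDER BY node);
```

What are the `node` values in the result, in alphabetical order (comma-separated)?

Base: (Arm, need=1).
Iteration 1: components of {Arm} -> Bracket = 1*4 = 4, Plate = 1*3 = 3, Ring = 1*2 = 2.
Iteration 2: components of {Bracket,Plate,Ring} -> Housing = 2*3 = 6.
Iteration 3: no further components; recursion stops.

Arm, Bracket, Housing, Plate, Ring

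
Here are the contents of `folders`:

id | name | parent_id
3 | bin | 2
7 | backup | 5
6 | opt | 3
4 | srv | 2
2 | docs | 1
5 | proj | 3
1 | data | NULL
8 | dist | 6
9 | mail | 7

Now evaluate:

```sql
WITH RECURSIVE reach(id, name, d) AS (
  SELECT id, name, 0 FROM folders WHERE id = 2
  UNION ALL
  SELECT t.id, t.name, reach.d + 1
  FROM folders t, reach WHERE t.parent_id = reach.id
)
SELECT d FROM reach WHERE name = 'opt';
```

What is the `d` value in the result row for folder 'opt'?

2

Base: id=2 (docs) at d 0.
Iteration 1: rows with parent_id in {2} -> bin (id 3, d 1), srv (id 4, d 1).
Iteration 2: rows with parent_id in {3,4} -> proj (id 5, d 2), opt (id 6, d 2).
Iteration 3: rows with parent_id in {5,6} -> backup (id 7, d 3), dist (id 8, d 3).
Iteration 4: rows with parent_id in {7,8} -> mail (id 9, d 4).
Iteration 5: no rows with parent_id in {9}; recursion stops.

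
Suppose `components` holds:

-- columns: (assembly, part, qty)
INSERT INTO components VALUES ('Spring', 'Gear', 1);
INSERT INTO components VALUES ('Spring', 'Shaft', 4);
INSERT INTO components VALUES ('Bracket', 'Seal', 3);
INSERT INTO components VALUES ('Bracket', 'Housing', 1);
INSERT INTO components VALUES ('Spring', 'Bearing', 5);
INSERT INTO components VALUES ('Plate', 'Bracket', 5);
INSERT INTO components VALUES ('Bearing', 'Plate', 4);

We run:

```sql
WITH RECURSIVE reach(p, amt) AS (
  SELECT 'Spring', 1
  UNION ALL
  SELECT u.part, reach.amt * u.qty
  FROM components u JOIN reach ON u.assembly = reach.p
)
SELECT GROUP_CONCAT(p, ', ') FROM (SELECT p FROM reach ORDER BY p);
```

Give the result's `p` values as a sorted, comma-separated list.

Bearing, Bracket, Gear, Housing, Plate, Seal, Shaft, Spring

Base: (Spring, amt=1).
Iteration 1: components of {Spring} -> Bearing = 1*5 = 5, Gear = 1*1 = 1, Shaft = 1*4 = 4.
Iteration 2: components of {Bearing,Gear,Shaft} -> Plate = 5*4 = 20.
Iteration 3: components of {Plate} -> Bracket = 20*5 = 100.
Iteration 4: components of {Bracket} -> Housing = 100*1 = 100, Seal = 100*3 = 300.
Iteration 5: no further components; recursion stops.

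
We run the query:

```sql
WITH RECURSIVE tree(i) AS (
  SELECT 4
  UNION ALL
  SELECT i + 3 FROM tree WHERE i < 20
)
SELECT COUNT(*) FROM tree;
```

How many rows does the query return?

Base: i=4.
Iteration 1: 4 < 20 holds -> i = 4 + 3 = 7.
Iteration 2: 7 < 20 holds -> i = 7 + 3 = 10.
Iteration 3: 10 < 20 holds -> i = 10 + 3 = 13.
Iteration 4: 13 < 20 holds -> i = 13 + 3 = 16.
Iteration 5: 16 < 20 holds -> i = 16 + 3 = 19.
Iteration 6: 19 < 20 holds -> i = 19 + 3 = 22.
Iteration 7: 22 < 20 fails; recursion stops.
Total rows emitted: 7.

7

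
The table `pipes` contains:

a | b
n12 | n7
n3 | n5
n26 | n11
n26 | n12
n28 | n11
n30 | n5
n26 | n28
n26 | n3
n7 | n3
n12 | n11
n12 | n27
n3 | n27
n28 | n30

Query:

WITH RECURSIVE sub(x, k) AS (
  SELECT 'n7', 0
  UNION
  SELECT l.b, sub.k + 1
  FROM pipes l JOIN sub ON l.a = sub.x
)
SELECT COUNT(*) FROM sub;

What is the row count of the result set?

4

Base: (n7, k=0).
Iteration 1: edges from {n7} -> (n3, k=1).
Iteration 2: edges from {n3} -> (n27, k=2), (n5, k=2).
Iteration 3: no outgoing edges from {n27,n5}; recursion stops.
Total rows emitted: 4.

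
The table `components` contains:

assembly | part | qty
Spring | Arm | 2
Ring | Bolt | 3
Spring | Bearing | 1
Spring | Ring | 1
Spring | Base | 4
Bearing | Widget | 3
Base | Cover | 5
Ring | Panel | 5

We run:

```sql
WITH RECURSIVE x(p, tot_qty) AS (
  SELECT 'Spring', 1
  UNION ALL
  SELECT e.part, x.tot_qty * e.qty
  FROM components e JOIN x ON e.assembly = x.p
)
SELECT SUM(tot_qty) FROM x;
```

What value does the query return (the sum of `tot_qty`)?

Base: (Spring, tot_qty=1).
Iteration 1: components of {Spring} -> Arm = 1*2 = 2, Base = 1*4 = 4, Bearing = 1*1 = 1, Ring = 1*1 = 1.
Iteration 2: components of {Arm,Base,Bearing,Ring} -> Bolt = 1*3 = 3, Cover = 4*5 = 20, Panel = 1*5 = 5, Widget = 1*3 = 3.
Iteration 3: no further components; recursion stops.
SUM(tot_qty) = 1 + 4 + 1 + 1 + 2 + 20 + 3 + 3 + 5 = 40.

40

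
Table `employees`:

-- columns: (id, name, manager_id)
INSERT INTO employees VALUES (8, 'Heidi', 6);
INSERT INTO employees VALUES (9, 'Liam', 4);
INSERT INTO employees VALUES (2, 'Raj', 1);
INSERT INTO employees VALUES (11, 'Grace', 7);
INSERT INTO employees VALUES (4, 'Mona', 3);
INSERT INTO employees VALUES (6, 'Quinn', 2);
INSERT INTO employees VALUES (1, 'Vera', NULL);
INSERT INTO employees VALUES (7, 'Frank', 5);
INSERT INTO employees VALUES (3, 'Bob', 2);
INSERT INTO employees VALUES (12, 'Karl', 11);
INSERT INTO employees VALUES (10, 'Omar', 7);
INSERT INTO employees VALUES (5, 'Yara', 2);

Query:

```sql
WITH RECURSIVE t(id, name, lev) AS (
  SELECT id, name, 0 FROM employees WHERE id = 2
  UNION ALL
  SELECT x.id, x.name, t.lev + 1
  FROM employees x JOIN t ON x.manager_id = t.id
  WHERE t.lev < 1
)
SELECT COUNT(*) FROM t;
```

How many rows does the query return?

4

Base: id=2 (Raj) at lev 0.
Iteration 1: rows with manager_id in {2} -> Bob (id 3, lev 1), Yara (id 5, lev 1), Quinn (id 6, lev 1).
Iteration 2: lev < 1 fails for all current rows; recursion stops.
Total rows emitted: 4.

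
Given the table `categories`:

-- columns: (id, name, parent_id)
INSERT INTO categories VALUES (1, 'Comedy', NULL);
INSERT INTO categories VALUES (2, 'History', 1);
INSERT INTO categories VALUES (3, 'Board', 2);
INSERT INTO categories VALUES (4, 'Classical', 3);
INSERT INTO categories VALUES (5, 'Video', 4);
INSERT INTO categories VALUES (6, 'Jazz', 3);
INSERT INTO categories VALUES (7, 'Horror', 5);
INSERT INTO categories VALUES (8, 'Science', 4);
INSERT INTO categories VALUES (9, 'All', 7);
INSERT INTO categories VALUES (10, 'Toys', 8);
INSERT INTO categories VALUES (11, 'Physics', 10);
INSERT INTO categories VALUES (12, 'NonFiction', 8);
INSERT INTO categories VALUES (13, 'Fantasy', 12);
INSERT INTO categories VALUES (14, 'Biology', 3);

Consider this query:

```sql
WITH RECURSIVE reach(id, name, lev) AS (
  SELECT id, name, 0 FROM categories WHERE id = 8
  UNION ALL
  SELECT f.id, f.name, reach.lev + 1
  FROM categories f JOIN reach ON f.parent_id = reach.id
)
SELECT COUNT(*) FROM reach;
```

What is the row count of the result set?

Base: id=8 (Science) at lev 0.
Iteration 1: rows with parent_id in {8} -> Toys (id 10, lev 1), NonFiction (id 12, lev 1).
Iteration 2: rows with parent_id in {10,12} -> Physics (id 11, lev 2), Fantasy (id 13, lev 2).
Iteration 3: no rows with parent_id in {11,13}; recursion stops.
Total rows emitted: 5.

5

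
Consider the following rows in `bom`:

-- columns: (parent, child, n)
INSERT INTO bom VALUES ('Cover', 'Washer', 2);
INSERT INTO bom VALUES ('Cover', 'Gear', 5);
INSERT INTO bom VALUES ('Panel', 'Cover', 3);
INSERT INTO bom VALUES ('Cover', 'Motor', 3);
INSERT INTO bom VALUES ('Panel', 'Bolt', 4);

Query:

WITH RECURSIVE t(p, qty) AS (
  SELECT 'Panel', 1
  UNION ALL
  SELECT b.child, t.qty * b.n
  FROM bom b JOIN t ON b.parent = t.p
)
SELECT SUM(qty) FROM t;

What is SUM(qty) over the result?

Base: (Panel, qty=1).
Iteration 1: components of {Panel} -> Bolt = 1*4 = 4, Cover = 1*3 = 3.
Iteration 2: components of {Bolt,Cover} -> Gear = 3*5 = 15, Motor = 3*3 = 9, Washer = 3*2 = 6.
Iteration 3: no further components; recursion stops.
SUM(qty) = 1 + 3 + 4 + 15 + 6 + 9 = 38.

38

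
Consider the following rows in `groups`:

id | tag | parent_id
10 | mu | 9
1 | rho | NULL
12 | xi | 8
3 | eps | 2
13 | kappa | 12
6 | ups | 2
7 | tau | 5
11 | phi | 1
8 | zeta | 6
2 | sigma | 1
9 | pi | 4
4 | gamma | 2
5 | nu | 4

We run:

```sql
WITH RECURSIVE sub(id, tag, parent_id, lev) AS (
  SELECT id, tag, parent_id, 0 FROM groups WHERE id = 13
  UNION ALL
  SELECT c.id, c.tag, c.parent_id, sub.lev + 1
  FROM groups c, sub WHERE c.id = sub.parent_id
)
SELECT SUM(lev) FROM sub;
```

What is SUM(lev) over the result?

15

Base: id=13 (kappa), parent_id=12, lev 0.
Iteration 1: join on id=12 -> xi (id 12, parent_id=8, lev 1).
Iteration 2: join on id=8 -> zeta (id 8, parent_id=6, lev 2).
Iteration 3: join on id=6 -> ups (id 6, parent_id=2, lev 3).
Iteration 4: join on id=2 -> sigma (id 2, parent_id=1, lev 4).
Iteration 5: join on id=1 -> rho (id 1, parent_id=NULL, lev 5).
Iteration 6: parent_id is NULL; no match; recursion stops.
SUM(lev) = 0 + 1 + 2 + 3 + 4 + 5 = 15.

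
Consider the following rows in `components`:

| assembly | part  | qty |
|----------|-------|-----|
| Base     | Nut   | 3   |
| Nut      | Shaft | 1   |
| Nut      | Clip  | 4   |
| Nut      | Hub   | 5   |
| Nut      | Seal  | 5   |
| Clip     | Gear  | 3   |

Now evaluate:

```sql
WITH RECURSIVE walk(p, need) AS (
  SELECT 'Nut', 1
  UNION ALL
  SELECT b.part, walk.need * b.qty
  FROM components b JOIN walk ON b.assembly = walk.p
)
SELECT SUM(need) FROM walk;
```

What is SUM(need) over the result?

28

Base: (Nut, need=1).
Iteration 1: components of {Nut} -> Clip = 1*4 = 4, Hub = 1*5 = 5, Seal = 1*5 = 5, Shaft = 1*1 = 1.
Iteration 2: components of {Clip,Hub,Seal,Shaft} -> Gear = 4*3 = 12.
Iteration 3: no further components; recursion stops.
SUM(need) = 1 + 1 + 4 + 5 + 5 + 12 = 28.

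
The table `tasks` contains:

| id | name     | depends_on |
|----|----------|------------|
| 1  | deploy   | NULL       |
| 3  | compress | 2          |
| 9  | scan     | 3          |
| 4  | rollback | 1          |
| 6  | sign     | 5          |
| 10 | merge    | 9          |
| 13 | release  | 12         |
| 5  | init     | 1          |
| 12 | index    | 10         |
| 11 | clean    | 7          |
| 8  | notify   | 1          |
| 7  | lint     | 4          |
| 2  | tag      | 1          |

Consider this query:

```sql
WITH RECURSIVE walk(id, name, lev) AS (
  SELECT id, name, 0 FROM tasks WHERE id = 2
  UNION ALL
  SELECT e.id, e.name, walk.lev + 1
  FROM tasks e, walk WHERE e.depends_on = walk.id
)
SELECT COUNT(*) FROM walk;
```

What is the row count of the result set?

6

Base: id=2 (tag) at lev 0.
Iteration 1: rows with depends_on in {2} -> compress (id 3, lev 1).
Iteration 2: rows with depends_on in {3} -> scan (id 9, lev 2).
Iteration 3: rows with depends_on in {9} -> merge (id 10, lev 3).
Iteration 4: rows with depends_on in {10} -> index (id 12, lev 4).
Iteration 5: rows with depends_on in {12} -> release (id 13, lev 5).
Iteration 6: no rows with depends_on in {13}; recursion stops.
Total rows emitted: 6.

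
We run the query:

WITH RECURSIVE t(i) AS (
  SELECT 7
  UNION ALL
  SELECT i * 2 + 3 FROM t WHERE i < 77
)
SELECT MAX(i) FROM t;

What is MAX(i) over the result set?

Base: i=7.
Iteration 1: 7 < 77 holds -> i = 7 * 2 + 3 = 17.
Iteration 2: 17 < 77 holds -> i = 17 * 2 + 3 = 37.
Iteration 3: 37 < 77 holds -> i = 37 * 2 + 3 = 77.
Iteration 4: 77 < 77 fails; recursion stops.
i values: 7, 17, 37, 77; the maximum is 77.

77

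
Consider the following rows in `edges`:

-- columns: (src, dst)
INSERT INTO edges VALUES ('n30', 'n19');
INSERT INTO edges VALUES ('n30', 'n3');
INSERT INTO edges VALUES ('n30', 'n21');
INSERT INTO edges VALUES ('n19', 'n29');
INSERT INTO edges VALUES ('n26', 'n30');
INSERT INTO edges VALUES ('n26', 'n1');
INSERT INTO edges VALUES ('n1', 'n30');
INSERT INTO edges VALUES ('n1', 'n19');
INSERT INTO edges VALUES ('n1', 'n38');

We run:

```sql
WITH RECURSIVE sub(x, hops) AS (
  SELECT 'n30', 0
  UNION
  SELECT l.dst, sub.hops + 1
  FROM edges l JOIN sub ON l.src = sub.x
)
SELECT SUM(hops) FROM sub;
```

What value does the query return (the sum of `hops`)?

5

Base: (n30, hops=0).
Iteration 1: edges from {n30} -> (n19, hops=1), (n21, hops=1), (n3, hops=1).
Iteration 2: edges from {n19,n21,n3} -> (n29, hops=2).
Iteration 3: no outgoing edges from {n29}; recursion stops.
SUM(hops) = 0 + 1 + 1 + 1 + 2 = 5.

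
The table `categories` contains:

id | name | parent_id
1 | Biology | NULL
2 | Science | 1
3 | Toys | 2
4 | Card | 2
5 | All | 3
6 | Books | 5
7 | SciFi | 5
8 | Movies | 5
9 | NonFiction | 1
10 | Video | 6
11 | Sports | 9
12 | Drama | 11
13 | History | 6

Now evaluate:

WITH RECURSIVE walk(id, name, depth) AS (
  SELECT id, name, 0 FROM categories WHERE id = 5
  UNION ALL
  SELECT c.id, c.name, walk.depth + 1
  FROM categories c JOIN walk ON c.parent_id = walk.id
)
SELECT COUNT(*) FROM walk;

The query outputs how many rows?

6

Base: id=5 (All) at depth 0.
Iteration 1: rows with parent_id in {5} -> Books (id 6, depth 1), SciFi (id 7, depth 1), Movies (id 8, depth 1).
Iteration 2: rows with parent_id in {6,7,8} -> Video (id 10, depth 2), History (id 13, depth 2).
Iteration 3: no rows with parent_id in {10,13}; recursion stops.
Total rows emitted: 6.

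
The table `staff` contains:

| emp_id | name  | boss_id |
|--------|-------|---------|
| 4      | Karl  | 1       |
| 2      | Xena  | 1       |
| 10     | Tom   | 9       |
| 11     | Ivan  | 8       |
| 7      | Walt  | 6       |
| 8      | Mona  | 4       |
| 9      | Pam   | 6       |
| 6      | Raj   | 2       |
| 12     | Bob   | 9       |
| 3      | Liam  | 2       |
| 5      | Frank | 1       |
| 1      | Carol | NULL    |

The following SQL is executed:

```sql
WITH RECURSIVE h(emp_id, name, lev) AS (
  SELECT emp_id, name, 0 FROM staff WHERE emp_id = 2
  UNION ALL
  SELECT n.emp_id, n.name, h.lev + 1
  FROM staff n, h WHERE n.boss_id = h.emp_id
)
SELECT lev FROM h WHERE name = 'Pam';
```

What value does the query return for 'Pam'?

2

Base: emp_id=2 (Xena) at lev 0.
Iteration 1: rows with boss_id in {2} -> Liam (id 3, lev 1), Raj (id 6, lev 1).
Iteration 2: rows with boss_id in {3,6} -> Walt (id 7, lev 2), Pam (id 9, lev 2).
Iteration 3: rows with boss_id in {7,9} -> Tom (id 10, lev 3), Bob (id 12, lev 3).
Iteration 4: no rows with boss_id in {10,12}; recursion stops.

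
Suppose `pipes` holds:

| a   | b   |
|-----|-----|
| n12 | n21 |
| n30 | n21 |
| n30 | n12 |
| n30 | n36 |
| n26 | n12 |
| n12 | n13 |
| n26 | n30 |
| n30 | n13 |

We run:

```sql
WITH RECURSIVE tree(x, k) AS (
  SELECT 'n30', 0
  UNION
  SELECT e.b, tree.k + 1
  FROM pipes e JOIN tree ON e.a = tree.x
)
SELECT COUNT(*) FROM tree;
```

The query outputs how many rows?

Base: (n30, k=0).
Iteration 1: edges from {n30} -> (n12, k=1), (n13, k=1), (n21, k=1), (n36, k=1).
Iteration 2: edges from {n12,n13,n21,n36} -> (n13, k=2), (n21, k=2).
Iteration 3: no outgoing edges from {n13,n21}; recursion stops.
Total rows emitted: 7.

7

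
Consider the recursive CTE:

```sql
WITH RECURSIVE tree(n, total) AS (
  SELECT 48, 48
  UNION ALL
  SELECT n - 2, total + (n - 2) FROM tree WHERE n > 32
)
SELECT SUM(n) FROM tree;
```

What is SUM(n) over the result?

Base: n=48, total=48.
Iteration 1: 48 > 32 holds -> n = 48 - 2 = 46, total = 48 + 46 = 94.
Iteration 2: 46 > 32 holds -> n = 46 - 2 = 44, total = 94 + 44 = 138.
Iteration 3: 44 > 32 holds -> n = 44 - 2 = 42, total = 138 + 42 = 180.
Iteration 4: 42 > 32 holds -> n = 42 - 2 = 40, total = 180 + 40 = 220.
Iteration 5: 40 > 32 holds -> n = 40 - 2 = 38, total = 220 + 38 = 258.
Iteration 6: 38 > 32 holds -> n = 38 - 2 = 36, total = 258 + 36 = 294.
Iteration 7: 36 > 32 holds -> n = 36 - 2 = 34, total = 294 + 34 = 328.
Iteration 8: 34 > 32 holds -> n = 34 - 2 = 32, total = 328 + 32 = 360.
Iteration 9: 32 > 32 fails; recursion stops.
SUM(n) = 48 + 46 + 44 + 42 + 40 + 38 + 36 + 34 + 32 = 360.

360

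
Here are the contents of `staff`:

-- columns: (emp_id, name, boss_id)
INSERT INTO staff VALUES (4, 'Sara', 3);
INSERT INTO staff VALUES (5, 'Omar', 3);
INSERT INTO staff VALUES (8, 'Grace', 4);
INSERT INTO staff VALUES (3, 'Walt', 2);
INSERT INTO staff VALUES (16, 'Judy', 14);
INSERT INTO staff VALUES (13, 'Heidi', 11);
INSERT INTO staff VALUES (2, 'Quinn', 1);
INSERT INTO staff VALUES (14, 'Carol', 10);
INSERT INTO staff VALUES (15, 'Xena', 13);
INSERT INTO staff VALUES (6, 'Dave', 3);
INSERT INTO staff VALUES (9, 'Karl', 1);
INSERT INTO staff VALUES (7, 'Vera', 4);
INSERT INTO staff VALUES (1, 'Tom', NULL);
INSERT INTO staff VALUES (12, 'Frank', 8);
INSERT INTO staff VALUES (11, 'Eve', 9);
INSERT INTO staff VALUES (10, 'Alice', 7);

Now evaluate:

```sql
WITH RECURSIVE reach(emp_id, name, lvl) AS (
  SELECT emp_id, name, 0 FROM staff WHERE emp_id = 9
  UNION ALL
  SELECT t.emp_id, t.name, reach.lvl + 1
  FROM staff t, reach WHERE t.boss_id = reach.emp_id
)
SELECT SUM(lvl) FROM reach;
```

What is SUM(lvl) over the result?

Base: emp_id=9 (Karl) at lvl 0.
Iteration 1: rows with boss_id in {9} -> Eve (id 11, lvl 1).
Iteration 2: rows with boss_id in {11} -> Heidi (id 13, lvl 2).
Iteration 3: rows with boss_id in {13} -> Xena (id 15, lvl 3).
Iteration 4: no rows with boss_id in {15}; recursion stops.
SUM(lvl) = 0 + 1 + 2 + 3 = 6.

6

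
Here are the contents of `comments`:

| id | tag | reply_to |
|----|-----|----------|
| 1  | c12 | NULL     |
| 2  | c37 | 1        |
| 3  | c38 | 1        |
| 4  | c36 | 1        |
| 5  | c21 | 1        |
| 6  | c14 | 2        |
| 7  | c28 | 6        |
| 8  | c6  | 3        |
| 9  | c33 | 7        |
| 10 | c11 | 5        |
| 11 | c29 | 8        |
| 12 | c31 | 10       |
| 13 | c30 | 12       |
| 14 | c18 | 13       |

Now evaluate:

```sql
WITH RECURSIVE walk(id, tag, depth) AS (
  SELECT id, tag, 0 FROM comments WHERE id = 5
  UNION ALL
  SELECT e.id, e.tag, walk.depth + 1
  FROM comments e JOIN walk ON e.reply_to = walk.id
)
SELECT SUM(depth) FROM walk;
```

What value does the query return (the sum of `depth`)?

Base: id=5 (c21) at depth 0.
Iteration 1: rows with reply_to in {5} -> c11 (id 10, depth 1).
Iteration 2: rows with reply_to in {10} -> c31 (id 12, depth 2).
Iteration 3: rows with reply_to in {12} -> c30 (id 13, depth 3).
Iteration 4: rows with reply_to in {13} -> c18 (id 14, depth 4).
Iteration 5: no rows with reply_to in {14}; recursion stops.
SUM(depth) = 0 + 1 + 2 + 3 + 4 = 10.

10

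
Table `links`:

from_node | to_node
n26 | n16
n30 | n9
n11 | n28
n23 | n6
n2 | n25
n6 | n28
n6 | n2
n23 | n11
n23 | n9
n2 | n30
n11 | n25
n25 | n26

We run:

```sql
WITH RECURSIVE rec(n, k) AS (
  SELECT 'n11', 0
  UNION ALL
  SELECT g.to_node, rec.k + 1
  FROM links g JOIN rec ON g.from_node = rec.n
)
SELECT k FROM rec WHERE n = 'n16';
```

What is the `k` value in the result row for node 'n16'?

Base: (n11, k=0).
Iteration 1: edges from {n11} -> (n25, k=1), (n28, k=1).
Iteration 2: edges from {n25,n28} -> (n26, k=2).
Iteration 3: edges from {n26} -> (n16, k=3).
Iteration 4: no outgoing edges from {n16}; recursion stops.

3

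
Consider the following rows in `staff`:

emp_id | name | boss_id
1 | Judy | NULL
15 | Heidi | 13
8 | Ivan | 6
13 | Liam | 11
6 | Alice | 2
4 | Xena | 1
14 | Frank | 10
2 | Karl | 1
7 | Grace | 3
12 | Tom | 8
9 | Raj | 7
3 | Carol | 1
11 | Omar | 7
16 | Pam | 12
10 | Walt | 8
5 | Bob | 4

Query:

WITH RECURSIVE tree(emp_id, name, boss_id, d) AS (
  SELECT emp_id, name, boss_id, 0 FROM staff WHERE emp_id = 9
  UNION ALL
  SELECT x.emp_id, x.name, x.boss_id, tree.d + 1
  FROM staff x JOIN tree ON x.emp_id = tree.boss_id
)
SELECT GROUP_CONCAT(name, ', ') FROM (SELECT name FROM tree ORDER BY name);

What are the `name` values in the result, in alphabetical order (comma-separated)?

Base: emp_id=9 (Raj), boss_id=7, d 0.
Iteration 1: join on emp_id=7 -> Grace (id 7, boss_id=3, d 1).
Iteration 2: join on emp_id=3 -> Carol (id 3, boss_id=1, d 2).
Iteration 3: join on emp_id=1 -> Judy (id 1, boss_id=NULL, d 3).
Iteration 4: boss_id is NULL; no match; recursion stops.

Carol, Grace, Judy, Raj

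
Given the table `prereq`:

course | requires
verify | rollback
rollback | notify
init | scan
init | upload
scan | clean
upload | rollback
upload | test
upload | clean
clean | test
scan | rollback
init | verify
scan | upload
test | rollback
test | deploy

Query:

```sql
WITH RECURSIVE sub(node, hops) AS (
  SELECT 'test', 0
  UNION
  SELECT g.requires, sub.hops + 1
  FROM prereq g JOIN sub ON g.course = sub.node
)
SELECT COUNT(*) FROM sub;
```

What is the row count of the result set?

4

Base: (test, hops=0).
Iteration 1: edges from {test} -> (deploy, hops=1), (rollback, hops=1).
Iteration 2: edges from {deploy,rollback} -> (notify, hops=2).
Iteration 3: no outgoing edges from {notify}; recursion stops.
Total rows emitted: 4.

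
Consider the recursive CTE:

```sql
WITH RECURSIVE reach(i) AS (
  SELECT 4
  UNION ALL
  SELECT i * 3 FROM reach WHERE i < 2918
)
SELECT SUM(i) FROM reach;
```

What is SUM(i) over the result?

Base: i=4.
Iteration 1: 4 < 2918 holds -> i = 4 * 3 = 12.
Iteration 2: 12 < 2918 holds -> i = 12 * 3 = 36.
Iteration 3: 36 < 2918 holds -> i = 36 * 3 = 108.
Iteration 4: 108 < 2918 holds -> i = 108 * 3 = 324.
Iteration 5: 324 < 2918 holds -> i = 324 * 3 = 972.
Iteration 6: 972 < 2918 holds -> i = 972 * 3 = 2916.
Iteration 7: 2916 < 2918 holds -> i = 2916 * 3 = 8748.
Iteration 8: 8748 < 2918 fails; recursion stops.
SUM(i) = 4 + 12 + 36 + 108 + 324 + 972 + 2916 + 8748 = 13120.

13120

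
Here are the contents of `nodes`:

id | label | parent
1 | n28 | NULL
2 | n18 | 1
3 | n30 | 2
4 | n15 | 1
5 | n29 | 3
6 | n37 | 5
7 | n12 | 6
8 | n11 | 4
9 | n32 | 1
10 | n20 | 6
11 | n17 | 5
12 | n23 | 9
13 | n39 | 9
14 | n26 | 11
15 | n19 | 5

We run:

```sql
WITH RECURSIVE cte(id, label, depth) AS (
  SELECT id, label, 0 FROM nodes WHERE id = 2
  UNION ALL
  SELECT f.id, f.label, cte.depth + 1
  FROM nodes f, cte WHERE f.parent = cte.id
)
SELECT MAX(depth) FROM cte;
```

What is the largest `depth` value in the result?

Base: id=2 (n18) at depth 0.
Iteration 1: rows with parent in {2} -> n30 (id 3, depth 1).
Iteration 2: rows with parent in {3} -> n29 (id 5, depth 2).
Iteration 3: rows with parent in {5} -> n37 (id 6, depth 3), n17 (id 11, depth 3), n19 (id 15, depth 3).
Iteration 4: rows with parent in {6,11,15} -> n12 (id 7, depth 4), n20 (id 10, depth 4), n26 (id 14, depth 4).
Iteration 5: no rows with parent in {7,10,14}; recursion stops.
depth values: 0, 1, 2, 3, 3, 3, 4, 4, 4; the maximum is 4.

4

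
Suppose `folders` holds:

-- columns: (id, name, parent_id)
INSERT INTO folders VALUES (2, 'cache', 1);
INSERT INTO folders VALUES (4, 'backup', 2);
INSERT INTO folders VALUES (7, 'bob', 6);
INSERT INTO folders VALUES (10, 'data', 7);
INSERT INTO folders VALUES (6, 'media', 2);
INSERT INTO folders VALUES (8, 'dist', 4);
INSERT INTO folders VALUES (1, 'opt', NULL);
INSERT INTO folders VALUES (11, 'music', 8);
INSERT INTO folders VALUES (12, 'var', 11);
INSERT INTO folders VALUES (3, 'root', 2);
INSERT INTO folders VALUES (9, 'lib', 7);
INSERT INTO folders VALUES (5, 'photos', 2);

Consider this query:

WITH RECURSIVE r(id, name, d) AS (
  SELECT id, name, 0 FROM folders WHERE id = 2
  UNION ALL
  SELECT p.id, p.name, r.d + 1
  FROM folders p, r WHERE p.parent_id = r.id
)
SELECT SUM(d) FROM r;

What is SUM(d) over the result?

Base: id=2 (cache) at d 0.
Iteration 1: rows with parent_id in {2} -> root (id 3, d 1), backup (id 4, d 1), photos (id 5, d 1), media (id 6, d 1).
Iteration 2: rows with parent_id in {3,4,5,6} -> bob (id 7, d 2), dist (id 8, d 2).
Iteration 3: rows with parent_id in {7,8} -> lib (id 9, d 3), data (id 10, d 3), music (id 11, d 3).
Iteration 4: rows with parent_id in {9,10,11} -> var (id 12, d 4).
Iteration 5: no rows with parent_id in {12}; recursion stops.
SUM(d) = 0 + 1 + 1 + 1 + 1 + 2 + 2 + 3 + 3 + 3 + 4 = 21.

21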